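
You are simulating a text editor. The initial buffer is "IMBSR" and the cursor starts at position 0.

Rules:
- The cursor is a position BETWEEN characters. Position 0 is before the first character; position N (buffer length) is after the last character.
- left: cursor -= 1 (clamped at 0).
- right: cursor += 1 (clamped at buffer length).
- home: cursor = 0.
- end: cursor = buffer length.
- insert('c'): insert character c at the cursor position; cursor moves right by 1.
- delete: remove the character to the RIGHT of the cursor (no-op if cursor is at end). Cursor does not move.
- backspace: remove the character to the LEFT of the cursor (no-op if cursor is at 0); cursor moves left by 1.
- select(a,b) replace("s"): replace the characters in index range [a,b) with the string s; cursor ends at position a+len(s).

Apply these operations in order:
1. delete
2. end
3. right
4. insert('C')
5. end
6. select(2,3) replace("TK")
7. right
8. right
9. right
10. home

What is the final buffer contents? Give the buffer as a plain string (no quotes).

Answer: MBTKRC

Derivation:
After op 1 (delete): buf='MBSR' cursor=0
After op 2 (end): buf='MBSR' cursor=4
After op 3 (right): buf='MBSR' cursor=4
After op 4 (insert('C')): buf='MBSRC' cursor=5
After op 5 (end): buf='MBSRC' cursor=5
After op 6 (select(2,3) replace("TK")): buf='MBTKRC' cursor=4
After op 7 (right): buf='MBTKRC' cursor=5
After op 8 (right): buf='MBTKRC' cursor=6
After op 9 (right): buf='MBTKRC' cursor=6
After op 10 (home): buf='MBTKRC' cursor=0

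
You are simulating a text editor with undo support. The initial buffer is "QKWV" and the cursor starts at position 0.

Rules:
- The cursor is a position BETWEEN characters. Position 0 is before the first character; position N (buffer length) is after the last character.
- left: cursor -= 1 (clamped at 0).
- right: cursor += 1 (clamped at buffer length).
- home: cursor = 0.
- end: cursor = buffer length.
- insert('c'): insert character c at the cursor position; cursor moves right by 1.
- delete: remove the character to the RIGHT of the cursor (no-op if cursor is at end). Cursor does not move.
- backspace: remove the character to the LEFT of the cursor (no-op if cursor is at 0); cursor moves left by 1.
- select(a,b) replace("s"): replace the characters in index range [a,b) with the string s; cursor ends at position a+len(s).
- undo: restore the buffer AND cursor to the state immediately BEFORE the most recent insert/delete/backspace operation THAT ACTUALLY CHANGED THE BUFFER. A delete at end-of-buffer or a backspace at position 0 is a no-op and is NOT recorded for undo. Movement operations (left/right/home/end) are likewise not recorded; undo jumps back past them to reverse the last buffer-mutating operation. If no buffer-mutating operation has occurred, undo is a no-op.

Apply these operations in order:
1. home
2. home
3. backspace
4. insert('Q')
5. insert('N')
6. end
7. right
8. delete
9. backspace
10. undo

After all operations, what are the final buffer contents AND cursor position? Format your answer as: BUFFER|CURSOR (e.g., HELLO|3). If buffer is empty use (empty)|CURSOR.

Answer: QNQKWV|6

Derivation:
After op 1 (home): buf='QKWV' cursor=0
After op 2 (home): buf='QKWV' cursor=0
After op 3 (backspace): buf='QKWV' cursor=0
After op 4 (insert('Q')): buf='QQKWV' cursor=1
After op 5 (insert('N')): buf='QNQKWV' cursor=2
After op 6 (end): buf='QNQKWV' cursor=6
After op 7 (right): buf='QNQKWV' cursor=6
After op 8 (delete): buf='QNQKWV' cursor=6
After op 9 (backspace): buf='QNQKW' cursor=5
After op 10 (undo): buf='QNQKWV' cursor=6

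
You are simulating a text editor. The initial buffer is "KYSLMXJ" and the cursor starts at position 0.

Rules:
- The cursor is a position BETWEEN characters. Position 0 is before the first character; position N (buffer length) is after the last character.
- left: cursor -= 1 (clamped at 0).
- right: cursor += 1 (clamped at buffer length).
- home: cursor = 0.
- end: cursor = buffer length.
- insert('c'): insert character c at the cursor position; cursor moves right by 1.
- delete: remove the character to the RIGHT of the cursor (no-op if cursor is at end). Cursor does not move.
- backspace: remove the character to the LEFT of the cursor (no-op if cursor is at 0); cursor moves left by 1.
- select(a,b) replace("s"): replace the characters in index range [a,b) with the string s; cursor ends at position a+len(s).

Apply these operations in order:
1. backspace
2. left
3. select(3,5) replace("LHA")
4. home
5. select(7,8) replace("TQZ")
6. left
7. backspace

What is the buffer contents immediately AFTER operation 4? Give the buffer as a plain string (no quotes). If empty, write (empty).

Answer: KYSLHAXJ

Derivation:
After op 1 (backspace): buf='KYSLMXJ' cursor=0
After op 2 (left): buf='KYSLMXJ' cursor=0
After op 3 (select(3,5) replace("LHA")): buf='KYSLHAXJ' cursor=6
After op 4 (home): buf='KYSLHAXJ' cursor=0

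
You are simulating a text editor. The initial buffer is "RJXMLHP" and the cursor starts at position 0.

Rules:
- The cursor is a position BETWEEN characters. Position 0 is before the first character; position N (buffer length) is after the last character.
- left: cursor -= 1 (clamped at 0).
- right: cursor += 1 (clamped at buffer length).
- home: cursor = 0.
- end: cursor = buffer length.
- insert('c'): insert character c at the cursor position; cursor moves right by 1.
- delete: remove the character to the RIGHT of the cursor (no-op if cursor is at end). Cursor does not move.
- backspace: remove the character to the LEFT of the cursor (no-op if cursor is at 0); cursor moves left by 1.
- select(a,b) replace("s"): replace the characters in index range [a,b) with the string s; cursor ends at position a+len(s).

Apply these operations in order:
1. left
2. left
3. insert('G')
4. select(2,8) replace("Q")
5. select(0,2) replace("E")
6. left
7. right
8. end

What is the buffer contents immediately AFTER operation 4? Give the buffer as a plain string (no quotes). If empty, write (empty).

Answer: GRQ

Derivation:
After op 1 (left): buf='RJXMLHP' cursor=0
After op 2 (left): buf='RJXMLHP' cursor=0
After op 3 (insert('G')): buf='GRJXMLHP' cursor=1
After op 4 (select(2,8) replace("Q")): buf='GRQ' cursor=3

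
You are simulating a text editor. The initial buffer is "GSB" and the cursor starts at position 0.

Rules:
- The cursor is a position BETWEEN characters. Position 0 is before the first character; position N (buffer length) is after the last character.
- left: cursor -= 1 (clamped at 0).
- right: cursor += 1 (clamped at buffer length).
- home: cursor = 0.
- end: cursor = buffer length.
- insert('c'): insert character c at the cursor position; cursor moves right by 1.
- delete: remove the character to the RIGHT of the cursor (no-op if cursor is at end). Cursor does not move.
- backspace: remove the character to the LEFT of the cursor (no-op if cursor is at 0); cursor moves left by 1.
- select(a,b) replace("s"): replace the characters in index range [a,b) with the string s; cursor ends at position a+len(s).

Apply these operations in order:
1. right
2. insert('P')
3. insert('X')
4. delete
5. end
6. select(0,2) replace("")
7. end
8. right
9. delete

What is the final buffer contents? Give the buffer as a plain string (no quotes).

After op 1 (right): buf='GSB' cursor=1
After op 2 (insert('P')): buf='GPSB' cursor=2
After op 3 (insert('X')): buf='GPXSB' cursor=3
After op 4 (delete): buf='GPXB' cursor=3
After op 5 (end): buf='GPXB' cursor=4
After op 6 (select(0,2) replace("")): buf='XB' cursor=0
After op 7 (end): buf='XB' cursor=2
After op 8 (right): buf='XB' cursor=2
After op 9 (delete): buf='XB' cursor=2

Answer: XB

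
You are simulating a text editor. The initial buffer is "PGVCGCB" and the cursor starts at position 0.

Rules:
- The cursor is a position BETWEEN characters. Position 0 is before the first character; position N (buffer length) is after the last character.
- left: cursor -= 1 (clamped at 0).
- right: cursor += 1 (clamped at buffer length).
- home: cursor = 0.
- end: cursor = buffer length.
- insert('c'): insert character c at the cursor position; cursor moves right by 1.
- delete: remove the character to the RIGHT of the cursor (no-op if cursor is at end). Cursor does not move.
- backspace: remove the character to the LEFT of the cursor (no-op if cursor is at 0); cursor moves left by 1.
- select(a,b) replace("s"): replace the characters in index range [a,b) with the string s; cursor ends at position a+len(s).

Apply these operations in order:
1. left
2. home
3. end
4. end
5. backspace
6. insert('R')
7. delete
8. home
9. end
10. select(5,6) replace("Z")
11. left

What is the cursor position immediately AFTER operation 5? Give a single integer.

After op 1 (left): buf='PGVCGCB' cursor=0
After op 2 (home): buf='PGVCGCB' cursor=0
After op 3 (end): buf='PGVCGCB' cursor=7
After op 4 (end): buf='PGVCGCB' cursor=7
After op 5 (backspace): buf='PGVCGC' cursor=6

Answer: 6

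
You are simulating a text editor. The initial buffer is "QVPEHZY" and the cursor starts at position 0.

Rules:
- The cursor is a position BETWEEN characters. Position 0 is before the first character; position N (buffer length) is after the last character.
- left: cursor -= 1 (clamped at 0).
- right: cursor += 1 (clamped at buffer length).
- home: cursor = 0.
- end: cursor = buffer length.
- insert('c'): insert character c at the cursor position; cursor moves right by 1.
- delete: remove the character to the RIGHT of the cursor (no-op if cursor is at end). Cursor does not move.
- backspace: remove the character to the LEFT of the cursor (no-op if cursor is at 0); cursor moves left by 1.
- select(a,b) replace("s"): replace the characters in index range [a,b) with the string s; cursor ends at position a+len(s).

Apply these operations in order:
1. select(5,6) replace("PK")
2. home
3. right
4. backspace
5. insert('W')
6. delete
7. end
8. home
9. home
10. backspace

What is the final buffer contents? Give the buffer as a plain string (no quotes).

Answer: WPEHPKY

Derivation:
After op 1 (select(5,6) replace("PK")): buf='QVPEHPKY' cursor=7
After op 2 (home): buf='QVPEHPKY' cursor=0
After op 3 (right): buf='QVPEHPKY' cursor=1
After op 4 (backspace): buf='VPEHPKY' cursor=0
After op 5 (insert('W')): buf='WVPEHPKY' cursor=1
After op 6 (delete): buf='WPEHPKY' cursor=1
After op 7 (end): buf='WPEHPKY' cursor=7
After op 8 (home): buf='WPEHPKY' cursor=0
After op 9 (home): buf='WPEHPKY' cursor=0
After op 10 (backspace): buf='WPEHPKY' cursor=0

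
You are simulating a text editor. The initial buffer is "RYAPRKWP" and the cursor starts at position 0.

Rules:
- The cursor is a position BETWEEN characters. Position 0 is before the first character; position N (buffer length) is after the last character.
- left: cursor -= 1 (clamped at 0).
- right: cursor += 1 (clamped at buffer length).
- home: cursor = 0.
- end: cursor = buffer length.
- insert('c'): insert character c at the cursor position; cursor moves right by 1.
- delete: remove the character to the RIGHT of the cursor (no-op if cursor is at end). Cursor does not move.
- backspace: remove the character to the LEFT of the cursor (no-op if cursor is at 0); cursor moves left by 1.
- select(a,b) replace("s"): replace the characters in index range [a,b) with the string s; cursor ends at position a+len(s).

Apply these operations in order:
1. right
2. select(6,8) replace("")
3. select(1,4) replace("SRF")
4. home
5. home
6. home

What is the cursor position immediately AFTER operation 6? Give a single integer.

Answer: 0

Derivation:
After op 1 (right): buf='RYAPRKWP' cursor=1
After op 2 (select(6,8) replace("")): buf='RYAPRK' cursor=6
After op 3 (select(1,4) replace("SRF")): buf='RSRFRK' cursor=4
After op 4 (home): buf='RSRFRK' cursor=0
After op 5 (home): buf='RSRFRK' cursor=0
After op 6 (home): buf='RSRFRK' cursor=0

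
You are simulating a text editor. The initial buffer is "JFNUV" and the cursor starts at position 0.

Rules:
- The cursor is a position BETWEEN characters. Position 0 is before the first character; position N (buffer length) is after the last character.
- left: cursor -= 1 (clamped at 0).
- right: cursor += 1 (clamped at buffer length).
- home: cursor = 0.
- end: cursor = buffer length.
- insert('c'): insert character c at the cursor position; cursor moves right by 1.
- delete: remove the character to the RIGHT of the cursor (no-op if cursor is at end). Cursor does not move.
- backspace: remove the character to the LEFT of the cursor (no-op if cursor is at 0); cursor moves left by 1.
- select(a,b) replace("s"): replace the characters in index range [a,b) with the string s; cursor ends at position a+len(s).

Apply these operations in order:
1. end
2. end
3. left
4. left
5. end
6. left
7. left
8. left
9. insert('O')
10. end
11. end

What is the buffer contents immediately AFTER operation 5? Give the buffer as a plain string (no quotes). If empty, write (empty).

Answer: JFNUV

Derivation:
After op 1 (end): buf='JFNUV' cursor=5
After op 2 (end): buf='JFNUV' cursor=5
After op 3 (left): buf='JFNUV' cursor=4
After op 4 (left): buf='JFNUV' cursor=3
After op 5 (end): buf='JFNUV' cursor=5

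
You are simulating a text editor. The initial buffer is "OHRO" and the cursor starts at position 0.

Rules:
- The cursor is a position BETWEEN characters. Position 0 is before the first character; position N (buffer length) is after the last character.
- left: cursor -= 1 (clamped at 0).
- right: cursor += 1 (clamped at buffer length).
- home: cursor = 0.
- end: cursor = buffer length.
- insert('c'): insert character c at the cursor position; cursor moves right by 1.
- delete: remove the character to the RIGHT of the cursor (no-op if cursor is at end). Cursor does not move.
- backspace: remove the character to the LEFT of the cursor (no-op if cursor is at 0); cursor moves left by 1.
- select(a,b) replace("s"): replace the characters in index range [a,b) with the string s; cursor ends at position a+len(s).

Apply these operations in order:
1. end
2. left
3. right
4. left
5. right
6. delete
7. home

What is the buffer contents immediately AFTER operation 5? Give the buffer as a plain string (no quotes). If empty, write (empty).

Answer: OHRO

Derivation:
After op 1 (end): buf='OHRO' cursor=4
After op 2 (left): buf='OHRO' cursor=3
After op 3 (right): buf='OHRO' cursor=4
After op 4 (left): buf='OHRO' cursor=3
After op 5 (right): buf='OHRO' cursor=4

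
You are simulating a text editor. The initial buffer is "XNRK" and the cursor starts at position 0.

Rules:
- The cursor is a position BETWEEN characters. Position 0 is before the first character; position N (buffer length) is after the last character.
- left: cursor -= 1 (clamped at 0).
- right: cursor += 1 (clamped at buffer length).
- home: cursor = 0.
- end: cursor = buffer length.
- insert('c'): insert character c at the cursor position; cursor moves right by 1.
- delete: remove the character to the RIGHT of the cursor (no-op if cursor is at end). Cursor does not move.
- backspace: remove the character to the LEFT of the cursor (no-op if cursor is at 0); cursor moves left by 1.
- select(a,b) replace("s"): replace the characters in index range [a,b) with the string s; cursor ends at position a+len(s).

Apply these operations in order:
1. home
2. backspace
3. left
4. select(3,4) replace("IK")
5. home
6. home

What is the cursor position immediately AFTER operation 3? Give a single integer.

Answer: 0

Derivation:
After op 1 (home): buf='XNRK' cursor=0
After op 2 (backspace): buf='XNRK' cursor=0
After op 3 (left): buf='XNRK' cursor=0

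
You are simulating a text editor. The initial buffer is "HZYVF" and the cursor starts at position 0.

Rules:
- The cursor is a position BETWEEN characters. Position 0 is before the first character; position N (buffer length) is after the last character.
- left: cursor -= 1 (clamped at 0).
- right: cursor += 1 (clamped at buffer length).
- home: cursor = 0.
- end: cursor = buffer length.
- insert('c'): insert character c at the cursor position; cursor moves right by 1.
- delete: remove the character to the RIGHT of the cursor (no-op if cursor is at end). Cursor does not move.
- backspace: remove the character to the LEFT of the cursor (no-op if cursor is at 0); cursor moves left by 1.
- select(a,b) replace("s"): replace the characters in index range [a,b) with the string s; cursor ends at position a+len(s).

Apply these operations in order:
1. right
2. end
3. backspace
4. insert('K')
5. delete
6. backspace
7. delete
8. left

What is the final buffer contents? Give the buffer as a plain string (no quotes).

Answer: HZYV

Derivation:
After op 1 (right): buf='HZYVF' cursor=1
After op 2 (end): buf='HZYVF' cursor=5
After op 3 (backspace): buf='HZYV' cursor=4
After op 4 (insert('K')): buf='HZYVK' cursor=5
After op 5 (delete): buf='HZYVK' cursor=5
After op 6 (backspace): buf='HZYV' cursor=4
After op 7 (delete): buf='HZYV' cursor=4
After op 8 (left): buf='HZYV' cursor=3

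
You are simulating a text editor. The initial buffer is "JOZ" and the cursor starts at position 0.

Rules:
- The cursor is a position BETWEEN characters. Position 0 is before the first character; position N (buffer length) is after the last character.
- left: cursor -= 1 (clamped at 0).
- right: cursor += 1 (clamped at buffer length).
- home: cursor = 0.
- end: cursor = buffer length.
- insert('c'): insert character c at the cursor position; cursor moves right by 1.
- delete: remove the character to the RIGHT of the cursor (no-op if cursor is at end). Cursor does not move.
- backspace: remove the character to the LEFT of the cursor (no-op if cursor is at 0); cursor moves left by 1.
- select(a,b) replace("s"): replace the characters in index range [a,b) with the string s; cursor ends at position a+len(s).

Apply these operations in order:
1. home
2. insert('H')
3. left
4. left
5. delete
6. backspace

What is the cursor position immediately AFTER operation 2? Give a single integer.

After op 1 (home): buf='JOZ' cursor=0
After op 2 (insert('H')): buf='HJOZ' cursor=1

Answer: 1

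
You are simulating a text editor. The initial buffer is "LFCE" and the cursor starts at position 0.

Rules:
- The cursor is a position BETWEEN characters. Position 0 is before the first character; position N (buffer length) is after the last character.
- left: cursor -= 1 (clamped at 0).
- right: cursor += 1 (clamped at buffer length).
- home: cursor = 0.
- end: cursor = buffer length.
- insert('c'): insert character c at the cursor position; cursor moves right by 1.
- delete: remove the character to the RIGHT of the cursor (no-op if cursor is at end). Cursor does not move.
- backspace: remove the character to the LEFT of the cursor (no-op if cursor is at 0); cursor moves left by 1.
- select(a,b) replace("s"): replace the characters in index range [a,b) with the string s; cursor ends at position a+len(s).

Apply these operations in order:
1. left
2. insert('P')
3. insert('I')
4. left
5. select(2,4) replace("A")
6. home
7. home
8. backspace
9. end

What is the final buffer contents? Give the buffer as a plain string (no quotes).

After op 1 (left): buf='LFCE' cursor=0
After op 2 (insert('P')): buf='PLFCE' cursor=1
After op 3 (insert('I')): buf='PILFCE' cursor=2
After op 4 (left): buf='PILFCE' cursor=1
After op 5 (select(2,4) replace("A")): buf='PIACE' cursor=3
After op 6 (home): buf='PIACE' cursor=0
After op 7 (home): buf='PIACE' cursor=0
After op 8 (backspace): buf='PIACE' cursor=0
After op 9 (end): buf='PIACE' cursor=5

Answer: PIACE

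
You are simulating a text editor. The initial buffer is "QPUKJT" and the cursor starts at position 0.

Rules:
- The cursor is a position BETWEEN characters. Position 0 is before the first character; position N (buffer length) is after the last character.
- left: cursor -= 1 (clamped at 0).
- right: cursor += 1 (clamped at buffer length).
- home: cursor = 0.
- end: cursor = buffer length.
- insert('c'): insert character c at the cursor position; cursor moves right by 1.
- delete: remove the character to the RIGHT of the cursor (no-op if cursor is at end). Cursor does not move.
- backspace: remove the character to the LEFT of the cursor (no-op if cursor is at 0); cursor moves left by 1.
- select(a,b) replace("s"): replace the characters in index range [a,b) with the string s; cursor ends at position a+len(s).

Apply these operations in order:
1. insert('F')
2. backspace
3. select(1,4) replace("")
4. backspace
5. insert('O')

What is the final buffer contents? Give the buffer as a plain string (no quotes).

After op 1 (insert('F')): buf='FQPUKJT' cursor=1
After op 2 (backspace): buf='QPUKJT' cursor=0
After op 3 (select(1,4) replace("")): buf='QJT' cursor=1
After op 4 (backspace): buf='JT' cursor=0
After op 5 (insert('O')): buf='OJT' cursor=1

Answer: OJT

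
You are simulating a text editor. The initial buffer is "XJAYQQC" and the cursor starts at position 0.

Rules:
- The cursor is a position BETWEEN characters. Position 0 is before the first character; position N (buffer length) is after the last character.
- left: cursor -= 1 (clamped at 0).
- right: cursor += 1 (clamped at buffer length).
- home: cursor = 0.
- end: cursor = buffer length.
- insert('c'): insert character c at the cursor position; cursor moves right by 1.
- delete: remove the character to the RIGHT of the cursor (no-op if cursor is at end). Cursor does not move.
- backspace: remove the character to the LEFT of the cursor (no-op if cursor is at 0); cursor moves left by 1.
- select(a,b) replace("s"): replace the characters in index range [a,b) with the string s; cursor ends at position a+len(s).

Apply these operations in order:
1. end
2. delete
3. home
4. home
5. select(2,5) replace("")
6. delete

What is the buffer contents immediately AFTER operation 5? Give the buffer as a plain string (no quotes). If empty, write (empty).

After op 1 (end): buf='XJAYQQC' cursor=7
After op 2 (delete): buf='XJAYQQC' cursor=7
After op 3 (home): buf='XJAYQQC' cursor=0
After op 4 (home): buf='XJAYQQC' cursor=0
After op 5 (select(2,5) replace("")): buf='XJQC' cursor=2

Answer: XJQC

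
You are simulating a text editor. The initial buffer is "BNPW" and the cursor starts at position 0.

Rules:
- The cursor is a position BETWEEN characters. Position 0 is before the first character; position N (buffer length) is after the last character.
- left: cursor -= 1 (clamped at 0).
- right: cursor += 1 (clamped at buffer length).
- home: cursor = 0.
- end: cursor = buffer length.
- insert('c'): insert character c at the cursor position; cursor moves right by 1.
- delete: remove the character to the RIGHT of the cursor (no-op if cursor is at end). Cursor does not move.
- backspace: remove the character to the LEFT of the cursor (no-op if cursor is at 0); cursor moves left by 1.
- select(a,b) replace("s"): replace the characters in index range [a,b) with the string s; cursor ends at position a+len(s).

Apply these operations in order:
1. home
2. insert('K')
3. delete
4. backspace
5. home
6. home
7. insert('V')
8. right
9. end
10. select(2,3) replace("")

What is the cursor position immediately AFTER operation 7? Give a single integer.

After op 1 (home): buf='BNPW' cursor=0
After op 2 (insert('K')): buf='KBNPW' cursor=1
After op 3 (delete): buf='KNPW' cursor=1
After op 4 (backspace): buf='NPW' cursor=0
After op 5 (home): buf='NPW' cursor=0
After op 6 (home): buf='NPW' cursor=0
After op 7 (insert('V')): buf='VNPW' cursor=1

Answer: 1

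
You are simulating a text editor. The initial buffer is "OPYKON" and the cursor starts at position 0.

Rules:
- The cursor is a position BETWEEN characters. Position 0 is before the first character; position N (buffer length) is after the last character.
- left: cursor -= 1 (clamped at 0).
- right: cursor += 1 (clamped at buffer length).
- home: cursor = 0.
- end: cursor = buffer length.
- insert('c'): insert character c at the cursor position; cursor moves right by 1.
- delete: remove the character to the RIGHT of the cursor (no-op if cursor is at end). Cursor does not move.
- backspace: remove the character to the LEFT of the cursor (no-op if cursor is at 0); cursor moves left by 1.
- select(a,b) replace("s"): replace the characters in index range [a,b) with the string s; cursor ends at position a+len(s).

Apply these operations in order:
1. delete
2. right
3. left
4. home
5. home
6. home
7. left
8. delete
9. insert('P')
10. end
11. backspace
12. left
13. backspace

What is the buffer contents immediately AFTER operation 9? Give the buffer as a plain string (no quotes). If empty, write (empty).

Answer: PYKON

Derivation:
After op 1 (delete): buf='PYKON' cursor=0
After op 2 (right): buf='PYKON' cursor=1
After op 3 (left): buf='PYKON' cursor=0
After op 4 (home): buf='PYKON' cursor=0
After op 5 (home): buf='PYKON' cursor=0
After op 6 (home): buf='PYKON' cursor=0
After op 7 (left): buf='PYKON' cursor=0
After op 8 (delete): buf='YKON' cursor=0
After op 9 (insert('P')): buf='PYKON' cursor=1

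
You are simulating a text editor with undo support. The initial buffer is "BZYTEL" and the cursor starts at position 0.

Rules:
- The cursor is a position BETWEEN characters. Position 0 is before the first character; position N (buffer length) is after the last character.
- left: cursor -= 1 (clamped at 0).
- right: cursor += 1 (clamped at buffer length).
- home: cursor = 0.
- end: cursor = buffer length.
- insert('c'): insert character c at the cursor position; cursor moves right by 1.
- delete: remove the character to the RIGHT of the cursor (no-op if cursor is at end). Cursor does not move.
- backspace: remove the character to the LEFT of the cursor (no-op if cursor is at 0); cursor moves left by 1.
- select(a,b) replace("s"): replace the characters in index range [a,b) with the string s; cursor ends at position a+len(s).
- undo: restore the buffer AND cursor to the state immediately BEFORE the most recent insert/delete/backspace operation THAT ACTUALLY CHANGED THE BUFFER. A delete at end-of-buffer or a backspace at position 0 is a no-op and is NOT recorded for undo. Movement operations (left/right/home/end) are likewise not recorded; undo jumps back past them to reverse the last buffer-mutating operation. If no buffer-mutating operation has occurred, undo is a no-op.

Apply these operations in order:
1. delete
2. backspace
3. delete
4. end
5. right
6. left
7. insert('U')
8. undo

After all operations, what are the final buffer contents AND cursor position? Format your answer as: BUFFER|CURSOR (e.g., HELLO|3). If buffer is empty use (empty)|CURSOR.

Answer: YTEL|3

Derivation:
After op 1 (delete): buf='ZYTEL' cursor=0
After op 2 (backspace): buf='ZYTEL' cursor=0
After op 3 (delete): buf='YTEL' cursor=0
After op 4 (end): buf='YTEL' cursor=4
After op 5 (right): buf='YTEL' cursor=4
After op 6 (left): buf='YTEL' cursor=3
After op 7 (insert('U')): buf='YTEUL' cursor=4
After op 8 (undo): buf='YTEL' cursor=3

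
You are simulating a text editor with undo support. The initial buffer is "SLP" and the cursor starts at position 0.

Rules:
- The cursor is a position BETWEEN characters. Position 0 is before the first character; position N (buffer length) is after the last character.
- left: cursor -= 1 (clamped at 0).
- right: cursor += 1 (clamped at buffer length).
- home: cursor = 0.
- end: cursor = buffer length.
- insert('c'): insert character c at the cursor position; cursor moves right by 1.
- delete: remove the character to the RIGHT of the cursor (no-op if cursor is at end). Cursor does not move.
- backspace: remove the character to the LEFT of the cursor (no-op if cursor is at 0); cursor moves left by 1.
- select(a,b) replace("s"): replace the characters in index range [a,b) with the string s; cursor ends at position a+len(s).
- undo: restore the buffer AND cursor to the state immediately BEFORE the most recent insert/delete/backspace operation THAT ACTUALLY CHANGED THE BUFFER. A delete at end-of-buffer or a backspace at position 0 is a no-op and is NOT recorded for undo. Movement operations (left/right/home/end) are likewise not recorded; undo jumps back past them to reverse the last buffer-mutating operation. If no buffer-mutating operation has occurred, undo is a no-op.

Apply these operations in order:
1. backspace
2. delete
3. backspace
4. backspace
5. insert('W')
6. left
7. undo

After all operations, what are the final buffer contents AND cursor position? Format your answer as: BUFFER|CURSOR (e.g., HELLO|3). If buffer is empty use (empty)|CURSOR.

After op 1 (backspace): buf='SLP' cursor=0
After op 2 (delete): buf='LP' cursor=0
After op 3 (backspace): buf='LP' cursor=0
After op 4 (backspace): buf='LP' cursor=0
After op 5 (insert('W')): buf='WLP' cursor=1
After op 6 (left): buf='WLP' cursor=0
After op 7 (undo): buf='LP' cursor=0

Answer: LP|0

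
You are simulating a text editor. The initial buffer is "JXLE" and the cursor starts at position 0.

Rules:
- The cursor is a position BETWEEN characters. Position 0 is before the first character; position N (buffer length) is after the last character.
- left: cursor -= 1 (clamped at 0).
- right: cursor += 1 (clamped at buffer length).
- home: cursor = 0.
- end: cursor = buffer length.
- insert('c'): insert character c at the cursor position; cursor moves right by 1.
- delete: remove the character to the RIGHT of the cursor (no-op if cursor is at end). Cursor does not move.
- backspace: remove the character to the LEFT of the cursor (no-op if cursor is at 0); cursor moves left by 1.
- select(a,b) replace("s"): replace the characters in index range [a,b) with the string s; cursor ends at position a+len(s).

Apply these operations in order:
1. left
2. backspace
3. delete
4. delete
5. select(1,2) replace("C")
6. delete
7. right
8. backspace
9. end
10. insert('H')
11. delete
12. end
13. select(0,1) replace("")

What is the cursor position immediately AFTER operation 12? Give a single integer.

Answer: 2

Derivation:
After op 1 (left): buf='JXLE' cursor=0
After op 2 (backspace): buf='JXLE' cursor=0
After op 3 (delete): buf='XLE' cursor=0
After op 4 (delete): buf='LE' cursor=0
After op 5 (select(1,2) replace("C")): buf='LC' cursor=2
After op 6 (delete): buf='LC' cursor=2
After op 7 (right): buf='LC' cursor=2
After op 8 (backspace): buf='L' cursor=1
After op 9 (end): buf='L' cursor=1
After op 10 (insert('H')): buf='LH' cursor=2
After op 11 (delete): buf='LH' cursor=2
After op 12 (end): buf='LH' cursor=2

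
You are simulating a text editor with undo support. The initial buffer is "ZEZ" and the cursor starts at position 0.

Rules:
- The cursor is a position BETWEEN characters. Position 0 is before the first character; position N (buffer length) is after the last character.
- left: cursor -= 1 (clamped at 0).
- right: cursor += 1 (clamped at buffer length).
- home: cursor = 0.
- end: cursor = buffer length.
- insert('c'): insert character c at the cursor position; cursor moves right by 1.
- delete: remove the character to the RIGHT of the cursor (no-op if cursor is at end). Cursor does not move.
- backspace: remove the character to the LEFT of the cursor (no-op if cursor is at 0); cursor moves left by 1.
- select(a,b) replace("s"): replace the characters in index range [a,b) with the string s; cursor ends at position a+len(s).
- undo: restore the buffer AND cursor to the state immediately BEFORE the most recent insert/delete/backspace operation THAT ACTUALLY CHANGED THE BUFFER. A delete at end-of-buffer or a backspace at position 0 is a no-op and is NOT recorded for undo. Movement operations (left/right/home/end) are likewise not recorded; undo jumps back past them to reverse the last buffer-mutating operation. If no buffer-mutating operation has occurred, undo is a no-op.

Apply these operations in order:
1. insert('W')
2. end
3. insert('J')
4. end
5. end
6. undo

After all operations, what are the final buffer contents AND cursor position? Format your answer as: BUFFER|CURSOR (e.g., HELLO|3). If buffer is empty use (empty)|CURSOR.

After op 1 (insert('W')): buf='WZEZ' cursor=1
After op 2 (end): buf='WZEZ' cursor=4
After op 3 (insert('J')): buf='WZEZJ' cursor=5
After op 4 (end): buf='WZEZJ' cursor=5
After op 5 (end): buf='WZEZJ' cursor=5
After op 6 (undo): buf='WZEZ' cursor=4

Answer: WZEZ|4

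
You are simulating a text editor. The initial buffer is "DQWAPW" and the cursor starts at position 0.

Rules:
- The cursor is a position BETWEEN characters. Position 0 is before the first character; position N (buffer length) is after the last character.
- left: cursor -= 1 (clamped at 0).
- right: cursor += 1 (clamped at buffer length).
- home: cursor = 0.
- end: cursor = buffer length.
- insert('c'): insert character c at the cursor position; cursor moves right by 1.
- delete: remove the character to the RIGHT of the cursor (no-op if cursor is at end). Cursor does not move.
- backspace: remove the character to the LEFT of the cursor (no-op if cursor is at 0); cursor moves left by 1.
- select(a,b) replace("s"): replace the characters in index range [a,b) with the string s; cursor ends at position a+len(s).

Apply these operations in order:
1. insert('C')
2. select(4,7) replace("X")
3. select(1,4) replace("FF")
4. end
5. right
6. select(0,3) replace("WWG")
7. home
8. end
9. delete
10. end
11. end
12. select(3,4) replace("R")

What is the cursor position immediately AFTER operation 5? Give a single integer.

Answer: 4

Derivation:
After op 1 (insert('C')): buf='CDQWAPW' cursor=1
After op 2 (select(4,7) replace("X")): buf='CDQWX' cursor=5
After op 3 (select(1,4) replace("FF")): buf='CFFX' cursor=3
After op 4 (end): buf='CFFX' cursor=4
After op 5 (right): buf='CFFX' cursor=4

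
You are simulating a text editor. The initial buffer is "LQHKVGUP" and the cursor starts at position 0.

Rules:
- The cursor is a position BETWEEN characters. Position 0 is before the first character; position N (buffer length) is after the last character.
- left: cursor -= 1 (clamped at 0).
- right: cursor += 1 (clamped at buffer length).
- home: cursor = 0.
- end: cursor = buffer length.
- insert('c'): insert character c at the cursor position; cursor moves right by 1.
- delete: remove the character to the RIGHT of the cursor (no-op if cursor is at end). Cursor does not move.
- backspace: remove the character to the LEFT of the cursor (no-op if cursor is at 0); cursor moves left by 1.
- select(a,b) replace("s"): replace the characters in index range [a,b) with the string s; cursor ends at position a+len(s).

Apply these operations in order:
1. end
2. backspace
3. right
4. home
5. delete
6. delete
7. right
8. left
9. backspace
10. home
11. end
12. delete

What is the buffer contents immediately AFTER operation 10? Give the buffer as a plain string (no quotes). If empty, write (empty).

After op 1 (end): buf='LQHKVGUP' cursor=8
After op 2 (backspace): buf='LQHKVGU' cursor=7
After op 3 (right): buf='LQHKVGU' cursor=7
After op 4 (home): buf='LQHKVGU' cursor=0
After op 5 (delete): buf='QHKVGU' cursor=0
After op 6 (delete): buf='HKVGU' cursor=0
After op 7 (right): buf='HKVGU' cursor=1
After op 8 (left): buf='HKVGU' cursor=0
After op 9 (backspace): buf='HKVGU' cursor=0
After op 10 (home): buf='HKVGU' cursor=0

Answer: HKVGU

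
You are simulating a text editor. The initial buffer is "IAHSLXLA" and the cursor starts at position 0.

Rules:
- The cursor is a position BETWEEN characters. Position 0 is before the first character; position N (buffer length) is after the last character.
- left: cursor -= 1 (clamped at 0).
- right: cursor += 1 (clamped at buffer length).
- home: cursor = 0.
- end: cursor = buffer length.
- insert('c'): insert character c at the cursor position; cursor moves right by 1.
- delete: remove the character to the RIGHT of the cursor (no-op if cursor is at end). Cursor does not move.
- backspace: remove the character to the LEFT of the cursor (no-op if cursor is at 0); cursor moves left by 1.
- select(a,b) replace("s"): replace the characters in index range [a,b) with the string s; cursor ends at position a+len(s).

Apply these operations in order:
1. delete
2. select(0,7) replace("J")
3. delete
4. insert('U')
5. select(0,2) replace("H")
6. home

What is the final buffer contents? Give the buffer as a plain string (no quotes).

Answer: H

Derivation:
After op 1 (delete): buf='AHSLXLA' cursor=0
After op 2 (select(0,7) replace("J")): buf='J' cursor=1
After op 3 (delete): buf='J' cursor=1
After op 4 (insert('U')): buf='JU' cursor=2
After op 5 (select(0,2) replace("H")): buf='H' cursor=1
After op 6 (home): buf='H' cursor=0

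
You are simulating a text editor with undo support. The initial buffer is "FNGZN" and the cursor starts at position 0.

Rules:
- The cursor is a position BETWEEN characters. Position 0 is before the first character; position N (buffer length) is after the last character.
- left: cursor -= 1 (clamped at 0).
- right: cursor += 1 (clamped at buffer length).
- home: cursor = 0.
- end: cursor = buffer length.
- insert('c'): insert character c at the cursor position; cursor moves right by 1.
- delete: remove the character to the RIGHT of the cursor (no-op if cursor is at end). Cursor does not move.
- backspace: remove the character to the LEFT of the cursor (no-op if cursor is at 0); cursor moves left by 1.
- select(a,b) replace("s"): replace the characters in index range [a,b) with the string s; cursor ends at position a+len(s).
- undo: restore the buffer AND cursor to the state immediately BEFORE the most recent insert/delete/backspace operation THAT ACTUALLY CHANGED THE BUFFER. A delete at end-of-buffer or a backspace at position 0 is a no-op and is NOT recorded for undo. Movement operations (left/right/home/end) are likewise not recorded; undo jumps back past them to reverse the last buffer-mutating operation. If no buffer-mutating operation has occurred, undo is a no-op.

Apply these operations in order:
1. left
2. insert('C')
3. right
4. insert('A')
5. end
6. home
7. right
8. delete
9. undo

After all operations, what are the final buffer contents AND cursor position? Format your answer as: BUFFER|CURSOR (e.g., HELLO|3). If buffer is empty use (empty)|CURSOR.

After op 1 (left): buf='FNGZN' cursor=0
After op 2 (insert('C')): buf='CFNGZN' cursor=1
After op 3 (right): buf='CFNGZN' cursor=2
After op 4 (insert('A')): buf='CFANGZN' cursor=3
After op 5 (end): buf='CFANGZN' cursor=7
After op 6 (home): buf='CFANGZN' cursor=0
After op 7 (right): buf='CFANGZN' cursor=1
After op 8 (delete): buf='CANGZN' cursor=1
After op 9 (undo): buf='CFANGZN' cursor=1

Answer: CFANGZN|1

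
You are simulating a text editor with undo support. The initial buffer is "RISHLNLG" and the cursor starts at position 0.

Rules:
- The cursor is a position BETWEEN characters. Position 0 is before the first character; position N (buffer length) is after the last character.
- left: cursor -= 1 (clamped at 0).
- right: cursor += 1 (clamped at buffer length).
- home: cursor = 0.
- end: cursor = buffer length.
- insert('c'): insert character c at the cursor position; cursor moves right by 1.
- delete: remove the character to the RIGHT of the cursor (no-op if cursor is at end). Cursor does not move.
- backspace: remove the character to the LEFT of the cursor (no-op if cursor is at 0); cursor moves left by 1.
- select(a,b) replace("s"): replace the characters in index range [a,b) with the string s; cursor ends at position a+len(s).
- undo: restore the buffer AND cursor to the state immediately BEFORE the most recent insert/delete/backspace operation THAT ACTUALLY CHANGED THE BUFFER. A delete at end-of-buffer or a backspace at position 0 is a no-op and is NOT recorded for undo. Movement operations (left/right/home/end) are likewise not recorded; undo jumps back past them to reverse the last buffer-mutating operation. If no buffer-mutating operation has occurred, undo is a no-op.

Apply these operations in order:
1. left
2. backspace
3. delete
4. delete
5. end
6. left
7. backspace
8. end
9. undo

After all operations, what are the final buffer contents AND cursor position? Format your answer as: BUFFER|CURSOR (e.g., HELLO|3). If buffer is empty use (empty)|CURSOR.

Answer: SHLNLG|5

Derivation:
After op 1 (left): buf='RISHLNLG' cursor=0
After op 2 (backspace): buf='RISHLNLG' cursor=0
After op 3 (delete): buf='ISHLNLG' cursor=0
After op 4 (delete): buf='SHLNLG' cursor=0
After op 5 (end): buf='SHLNLG' cursor=6
After op 6 (left): buf='SHLNLG' cursor=5
After op 7 (backspace): buf='SHLNG' cursor=4
After op 8 (end): buf='SHLNG' cursor=5
After op 9 (undo): buf='SHLNLG' cursor=5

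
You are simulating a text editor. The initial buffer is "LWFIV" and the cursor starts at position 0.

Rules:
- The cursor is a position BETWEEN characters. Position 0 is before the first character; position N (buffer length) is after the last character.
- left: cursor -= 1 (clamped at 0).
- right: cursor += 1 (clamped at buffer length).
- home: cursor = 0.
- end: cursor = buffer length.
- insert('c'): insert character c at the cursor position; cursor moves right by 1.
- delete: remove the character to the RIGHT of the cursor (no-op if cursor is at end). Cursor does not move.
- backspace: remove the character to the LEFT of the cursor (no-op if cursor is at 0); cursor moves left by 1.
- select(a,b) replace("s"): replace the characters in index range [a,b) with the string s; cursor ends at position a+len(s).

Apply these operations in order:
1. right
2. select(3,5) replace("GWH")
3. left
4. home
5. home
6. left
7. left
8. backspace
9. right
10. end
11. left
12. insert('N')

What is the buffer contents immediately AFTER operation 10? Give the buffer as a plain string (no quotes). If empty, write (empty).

After op 1 (right): buf='LWFIV' cursor=1
After op 2 (select(3,5) replace("GWH")): buf='LWFGWH' cursor=6
After op 3 (left): buf='LWFGWH' cursor=5
After op 4 (home): buf='LWFGWH' cursor=0
After op 5 (home): buf='LWFGWH' cursor=0
After op 6 (left): buf='LWFGWH' cursor=0
After op 7 (left): buf='LWFGWH' cursor=0
After op 8 (backspace): buf='LWFGWH' cursor=0
After op 9 (right): buf='LWFGWH' cursor=1
After op 10 (end): buf='LWFGWH' cursor=6

Answer: LWFGWH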